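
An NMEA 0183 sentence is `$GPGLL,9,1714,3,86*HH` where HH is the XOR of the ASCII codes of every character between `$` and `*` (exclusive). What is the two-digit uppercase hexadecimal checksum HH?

57

XOR the ASCII codes of the payload characters:
  'G' = 0x47 → acc = 0x47
  'P' = 0x50 → acc = 0x17
  'G' = 0x47 → acc = 0x50
  'L' = 0x4C → acc = 0x1C
  'L' = 0x4C → acc = 0x50
  ',' = 0x2C → acc = 0x7C
  '9' = 0x39 → acc = 0x45
  ',' = 0x2C → acc = 0x69
  '1' = 0x31 → acc = 0x58
  '7' = 0x37 → acc = 0x6F
  '1' = 0x31 → acc = 0x5E
  '4' = 0x34 → acc = 0x6A
  ',' = 0x2C → acc = 0x46
  '3' = 0x33 → acc = 0x75
  ',' = 0x2C → acc = 0x59
  '8' = 0x38 → acc = 0x61
  '6' = 0x36 → acc = 0x57
Checksum = 0x57.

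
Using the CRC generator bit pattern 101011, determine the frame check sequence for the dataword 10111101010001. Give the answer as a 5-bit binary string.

11011

Append 5 zeros: 1011110101000100000. Divide by 101011 (XOR where the leading bit is 1):
  pos 0: 101111 XOR 101011 = 000100
  pos 3: 100010 XOR 101011 = 001001
  pos 5: 100110 XOR 101011 = 001101
  pos 7: 110100 XOR 101011 = 011111
  pos 8: 111111 XOR 101011 = 010100
  pos 9: 101000 XOR 101011 = 000011
  pos 13: 110000 XOR 101011 = 011011
Remainder (last 5 bits) = 11011. This is the CRC / FCS.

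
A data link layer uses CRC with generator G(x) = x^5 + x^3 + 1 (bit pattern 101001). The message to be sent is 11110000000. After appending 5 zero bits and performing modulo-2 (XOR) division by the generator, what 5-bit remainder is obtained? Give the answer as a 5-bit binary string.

Append 5 zeros: 1111000000000000. Divide by 101001 (XOR where the leading bit is 1):
  pos 0: 111100 XOR 101001 = 010101
  pos 1: 101010 XOR 101001 = 000011
  pos 5: 110000 XOR 101001 = 011001
  pos 6: 110010 XOR 101001 = 011011
  pos 7: 110110 XOR 101001 = 011111
  pos 8: 111110 XOR 101001 = 010111
  pos 9: 101110 XOR 101001 = 000111
Remainder (last 5 bits) = 01110. This is the CRC / FCS.

01110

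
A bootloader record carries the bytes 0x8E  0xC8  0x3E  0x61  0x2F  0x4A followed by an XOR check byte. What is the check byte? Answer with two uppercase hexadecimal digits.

7C

XOR the bytes together:
  start with 0x8E
  0x8E ⊕ 0xC8 = 0x46
  0x46 ⊕ 0x3E = 0x78
  0x78 ⊕ 0x61 = 0x19
  0x19 ⊕ 0x2F = 0x36
  0x36 ⊕ 0x4A = 0x7C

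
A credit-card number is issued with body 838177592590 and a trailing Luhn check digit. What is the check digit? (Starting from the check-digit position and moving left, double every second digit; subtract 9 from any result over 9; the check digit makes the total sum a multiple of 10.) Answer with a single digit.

8

Partial digits right→left: 0 9 5 2 9 5 7 7 1 8 3 8
Double every second digit counting from the check-digit position (so the 1st, 3rd, 5th, ... of the partial from the right).
  doubled (with −9 where >9): 0 1 9 5 2 6 → sum 23
  kept as-is: 9 2 5 7 8 8 → sum 39
Total = 23 + 39 = 62.
Check digit = (10 − (62 mod 10)) mod 10 = 8.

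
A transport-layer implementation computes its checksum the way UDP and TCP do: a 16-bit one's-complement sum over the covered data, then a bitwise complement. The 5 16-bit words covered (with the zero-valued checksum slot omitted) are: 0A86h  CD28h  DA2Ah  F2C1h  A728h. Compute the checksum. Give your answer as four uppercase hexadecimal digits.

B43B

One's-complement addition (fold any carry out of bit 15 back into bit 0):
  0x0A86 + 0xCD28 = 0x0D7AE
  0xD7AE + 0xDA2A = 0x1B1D8 → wrap carry → 0xB1D9
  0xB1D9 + 0xF2C1 = 0x1A49A → wrap carry → 0xA49B
  0xA49B + 0xA728 = 0x14BC3 → wrap carry → 0x4BC4
One's-complement sum = 0x4BC4.
Checksum = ~0x4BC4 & 0xFFFF = 0xB43B.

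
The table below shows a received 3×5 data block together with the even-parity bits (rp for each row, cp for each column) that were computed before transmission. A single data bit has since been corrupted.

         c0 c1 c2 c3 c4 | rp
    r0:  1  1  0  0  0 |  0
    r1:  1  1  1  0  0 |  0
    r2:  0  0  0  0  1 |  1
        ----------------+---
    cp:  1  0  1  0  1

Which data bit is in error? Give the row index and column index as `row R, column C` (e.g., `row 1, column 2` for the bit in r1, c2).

Recompute each row's even parity and compare to rp:
  r0: data parity 0, sent rp 0 → ok
  r1: data parity 1, sent rp 0 → mismatch
  r2: data parity 1, sent rp 1 → ok
Recompute each column's even parity and compare to cp:
  c0: data parity 0, sent cp 1 → mismatch
  c1: data parity 0, sent cp 0 → ok
  c2: data parity 1, sent cp 1 → ok
  c3: data parity 0, sent cp 0 → ok
  c4: data parity 1, sent cp 1 → ok
Exactly one row (r1) and one column (c0) fail → the flipped bit is at their intersection.

row 1, column 0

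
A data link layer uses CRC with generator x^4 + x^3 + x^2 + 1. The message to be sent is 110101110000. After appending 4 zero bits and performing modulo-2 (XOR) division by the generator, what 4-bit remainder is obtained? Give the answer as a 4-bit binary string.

Append 4 zeros: 1101011100000000. Divide by 11101 (XOR where the leading bit is 1):
  pos 0: 11010 XOR 11101 = 00111
  pos 2: 11111 XOR 11101 = 00010
  pos 5: 10100 XOR 11101 = 01001
  pos 6: 10010 XOR 11101 = 01111
  pos 7: 11110 XOR 11101 = 00011
  pos 10: 11000 XOR 11101 = 00101
Remainder (last 4 bits) = 1010. This is the CRC / FCS.

1010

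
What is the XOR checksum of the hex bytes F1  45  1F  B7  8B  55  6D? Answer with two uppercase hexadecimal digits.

XOR the bytes together:
  start with 0xF1
  0xF1 ⊕ 0x45 = 0xB4
  0xB4 ⊕ 0x1F = 0xAB
  0xAB ⊕ 0xB7 = 0x1C
  0x1C ⊕ 0x8B = 0x97
  0x97 ⊕ 0x55 = 0xC2
  0xC2 ⊕ 0x6D = 0xAF

AF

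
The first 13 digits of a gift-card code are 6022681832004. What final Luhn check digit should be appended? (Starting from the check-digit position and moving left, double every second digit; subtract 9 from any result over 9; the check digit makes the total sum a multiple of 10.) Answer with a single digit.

Partial digits right→left: 4 0 0 2 3 8 1 8 6 2 2 0 6
Double every second digit counting from the check-digit position (so the 1st, 3rd, 5th, ... of the partial from the right).
  doubled (with −9 where >9): 8 0 6 2 3 4 3 → sum 26
  kept as-is: 0 2 8 8 2 0 → sum 20
Total = 26 + 20 = 46.
Check digit = (10 − (46 mod 10)) mod 10 = 4.

4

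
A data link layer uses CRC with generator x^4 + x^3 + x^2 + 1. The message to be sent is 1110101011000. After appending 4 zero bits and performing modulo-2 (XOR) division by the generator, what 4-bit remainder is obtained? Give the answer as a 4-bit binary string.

Append 4 zeros: 11101010110000000. Divide by 11101 (XOR where the leading bit is 1):
  pos 0: 11101 XOR 11101 = 00000
  pos 6: 10110 XOR 11101 = 01011
  pos 7: 10110 XOR 11101 = 01011
  pos 8: 10110 XOR 11101 = 01011
  pos 9: 10110 XOR 11101 = 01011
  pos 10: 10110 XOR 11101 = 01011
  pos 11: 10110 XOR 11101 = 01011
  pos 12: 10110 XOR 11101 = 01011
Remainder (last 4 bits) = 1011. This is the CRC / FCS.

1011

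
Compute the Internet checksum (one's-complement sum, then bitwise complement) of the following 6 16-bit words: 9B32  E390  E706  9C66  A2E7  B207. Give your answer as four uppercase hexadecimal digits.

A8DF

One's-complement addition (fold any carry out of bit 15 back into bit 0):
  0x9B32 + 0xE390 = 0x17EC2 → wrap carry → 0x7EC3
  0x7EC3 + 0xE706 = 0x165C9 → wrap carry → 0x65CA
  0x65CA + 0x9C66 = 0x10230 → wrap carry → 0x0231
  0x0231 + 0xA2E7 = 0x0A518
  0xA518 + 0xB207 = 0x1571F → wrap carry → 0x5720
One's-complement sum = 0x5720.
Checksum = ~0x5720 & 0xFFFF = 0xA8DF.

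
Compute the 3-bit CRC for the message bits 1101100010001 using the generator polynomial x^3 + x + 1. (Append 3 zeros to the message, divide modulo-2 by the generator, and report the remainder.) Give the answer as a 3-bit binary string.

Append 3 zeros: 1101100010001000. Divide by 1011 (XOR where the leading bit is 1):
  pos 0: 1101 XOR 1011 = 0110
  pos 1: 1101 XOR 1011 = 0110
  pos 2: 1100 XOR 1011 = 0111
  pos 3: 1110 XOR 1011 = 0101
  pos 4: 1010 XOR 1011 = 0001
  pos 7: 1100 XOR 1011 = 0111
  pos 8: 1110 XOR 1011 = 0101
  pos 9: 1011 XOR 1011 = 0000
Remainder (last 3 bits) = 000. This is the CRC / FCS.

000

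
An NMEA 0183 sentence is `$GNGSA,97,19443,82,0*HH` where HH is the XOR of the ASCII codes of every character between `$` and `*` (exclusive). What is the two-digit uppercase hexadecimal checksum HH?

XOR the ASCII codes of the payload characters:
  'G' = 0x47 → acc = 0x47
  'N' = 0x4E → acc = 0x09
  'G' = 0x47 → acc = 0x4E
  'S' = 0x53 → acc = 0x1D
  'A' = 0x41 → acc = 0x5C
  ',' = 0x2C → acc = 0x70
  '9' = 0x39 → acc = 0x49
  '7' = 0x37 → acc = 0x7E
  ',' = 0x2C → acc = 0x52
  '1' = 0x31 → acc = 0x63
  '9' = 0x39 → acc = 0x5A
  '4' = 0x34 → acc = 0x6E
  '4' = 0x34 → acc = 0x5A
  '3' = 0x33 → acc = 0x69
  ',' = 0x2C → acc = 0x45
  '8' = 0x38 → acc = 0x7D
  '2' = 0x32 → acc = 0x4F
  ',' = 0x2C → acc = 0x63
  '0' = 0x30 → acc = 0x53
Checksum = 0x53.

53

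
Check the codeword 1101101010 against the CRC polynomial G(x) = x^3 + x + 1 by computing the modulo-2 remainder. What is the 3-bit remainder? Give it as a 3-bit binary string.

101

Modulo-2 division of 1101101010 by 1011:
  pos 0: 1101 XOR 1011 = 0110
  pos 1: 1101 XOR 1011 = 0110
  pos 2: 1100 XOR 1011 = 0111
  pos 3: 1111 XOR 1011 = 0100
  pos 4: 1000 XOR 1011 = 0011
  pos 6: 1110 XOR 1011 = 0101
Remainder = 101 (nonzero — an error is detected).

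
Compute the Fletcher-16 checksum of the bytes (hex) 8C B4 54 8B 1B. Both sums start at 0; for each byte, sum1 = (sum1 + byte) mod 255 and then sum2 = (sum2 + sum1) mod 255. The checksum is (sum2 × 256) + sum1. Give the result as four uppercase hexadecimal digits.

C03C

Running sums (mod 255):
  after byte 0 (8C): sum1=140, sum2=140
  after byte 1 (B4): sum1=65, sum2=205
  after byte 2 (54): sum1=149, sum2=99
  after byte 3 (8B): sum1=33, sum2=132
  after byte 4 (1B): sum1=60, sum2=192
Checksum = sum2·256 + sum1 = 192·256 + 60 = 49212 = 0xC03C.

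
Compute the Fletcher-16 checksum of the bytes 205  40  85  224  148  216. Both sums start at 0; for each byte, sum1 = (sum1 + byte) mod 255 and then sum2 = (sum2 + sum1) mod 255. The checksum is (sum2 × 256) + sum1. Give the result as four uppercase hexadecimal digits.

9599

Running sums (mod 255):
  after byte 0 (205): sum1=205, sum2=205
  after byte 1 (40): sum1=245, sum2=195
  after byte 2 (85): sum1=75, sum2=15
  after byte 3 (224): sum1=44, sum2=59
  after byte 4 (148): sum1=192, sum2=251
  after byte 5 (216): sum1=153, sum2=149
Checksum = sum2·256 + sum1 = 149·256 + 153 = 38297 = 0x9599.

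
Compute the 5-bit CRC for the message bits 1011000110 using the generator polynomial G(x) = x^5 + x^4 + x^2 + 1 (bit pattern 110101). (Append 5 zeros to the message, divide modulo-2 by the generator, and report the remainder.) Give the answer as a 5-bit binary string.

11100

Append 5 zeros: 101100011000000. Divide by 110101 (XOR where the leading bit is 1):
  pos 0: 101100 XOR 110101 = 011001
  pos 1: 110010 XOR 110101 = 000111
  pos 4: 111110 XOR 110101 = 001011
  pos 6: 101100 XOR 110101 = 011001
  pos 7: 110010 XOR 110101 = 000111
Remainder (last 5 bits) = 11100. This is the CRC / FCS.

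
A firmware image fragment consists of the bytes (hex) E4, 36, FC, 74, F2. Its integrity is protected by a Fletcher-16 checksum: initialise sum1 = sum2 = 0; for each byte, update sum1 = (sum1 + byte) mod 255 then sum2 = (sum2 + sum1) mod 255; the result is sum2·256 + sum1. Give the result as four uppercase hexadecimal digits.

247F

Running sums (mod 255):
  after byte 0 (E4): sum1=228, sum2=228
  after byte 1 (36): sum1=27, sum2=0
  after byte 2 (FC): sum1=24, sum2=24
  after byte 3 (74): sum1=140, sum2=164
  after byte 4 (F2): sum1=127, sum2=36
Checksum = sum2·256 + sum1 = 36·256 + 127 = 9343 = 0x247F.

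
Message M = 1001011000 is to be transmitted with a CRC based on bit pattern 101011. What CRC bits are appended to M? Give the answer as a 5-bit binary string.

Append 5 zeros: 100101100000000. Divide by 101011 (XOR where the leading bit is 1):
  pos 0: 100101 XOR 101011 = 001110
  pos 2: 111010 XOR 101011 = 010001
  pos 3: 100010 XOR 101011 = 001001
  pos 5: 100100 XOR 101011 = 001111
  pos 7: 111100 XOR 101011 = 010111
  pos 8: 101110 XOR 101011 = 000101
Remainder (last 5 bits) = 01010. This is the CRC / FCS.

01010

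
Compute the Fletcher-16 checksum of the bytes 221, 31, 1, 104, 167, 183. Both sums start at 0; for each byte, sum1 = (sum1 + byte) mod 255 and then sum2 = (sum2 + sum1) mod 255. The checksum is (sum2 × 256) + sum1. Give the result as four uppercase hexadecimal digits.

Running sums (mod 255):
  after byte 0 (221): sum1=221, sum2=221
  after byte 1 (31): sum1=252, sum2=218
  after byte 2 (1): sum1=253, sum2=216
  after byte 3 (104): sum1=102, sum2=63
  after byte 4 (167): sum1=14, sum2=77
  after byte 5 (183): sum1=197, sum2=19
Checksum = sum2·256 + sum1 = 19·256 + 197 = 5061 = 0x13C5.

13C5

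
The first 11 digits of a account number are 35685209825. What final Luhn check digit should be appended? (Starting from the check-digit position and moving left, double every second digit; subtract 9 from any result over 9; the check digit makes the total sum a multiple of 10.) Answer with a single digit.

Partial digits right→left: 5 2 8 9 0 2 5 8 6 5 3
Double every second digit counting from the check-digit position (so the 1st, 3rd, 5th, ... of the partial from the right).
  doubled (with −9 where >9): 1 7 0 1 3 6 → sum 18
  kept as-is: 2 9 2 8 5 → sum 26
Total = 18 + 26 = 44.
Check digit = (10 − (44 mod 10)) mod 10 = 6.

6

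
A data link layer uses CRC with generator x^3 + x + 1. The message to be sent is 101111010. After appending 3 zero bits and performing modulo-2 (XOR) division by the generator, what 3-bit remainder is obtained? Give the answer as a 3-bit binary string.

010

Append 3 zeros: 101111010000. Divide by 1011 (XOR where the leading bit is 1):
  pos 0: 1011 XOR 1011 = 0000
  pos 4: 1101 XOR 1011 = 0110
  pos 5: 1100 XOR 1011 = 0111
  pos 6: 1110 XOR 1011 = 0101
  pos 7: 1010 XOR 1011 = 0001
Remainder (last 3 bits) = 010. This is the CRC / FCS.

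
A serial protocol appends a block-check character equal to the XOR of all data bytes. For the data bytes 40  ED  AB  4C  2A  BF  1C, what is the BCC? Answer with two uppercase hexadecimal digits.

XOR the bytes together:
  start with 0x40
  0x40 ⊕ 0xED = 0xAD
  0xAD ⊕ 0xAB = 0x06
  0x06 ⊕ 0x4C = 0x4A
  0x4A ⊕ 0x2A = 0x60
  0x60 ⊕ 0xBF = 0xDF
  0xDF ⊕ 0x1C = 0xC3

C3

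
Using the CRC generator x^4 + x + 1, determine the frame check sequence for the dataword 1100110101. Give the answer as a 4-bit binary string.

Append 4 zeros: 11001101010000. Divide by 10011 (XOR where the leading bit is 1):
  pos 0: 11001 XOR 10011 = 01010
  pos 1: 10101 XOR 10011 = 00110
  pos 3: 11001 XOR 10011 = 01010
  pos 4: 10100 XOR 10011 = 00111
  pos 6: 11110 XOR 10011 = 01101
  pos 7: 11010 XOR 10011 = 01001
  pos 8: 10010 XOR 10011 = 00001
Remainder (last 4 bits) = 0010. This is the CRC / FCS.

0010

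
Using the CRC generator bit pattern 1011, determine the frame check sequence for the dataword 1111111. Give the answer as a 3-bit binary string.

000

Append 3 zeros: 1111111000. Divide by 1011 (XOR where the leading bit is 1):
  pos 0: 1111 XOR 1011 = 0100
  pos 1: 1001 XOR 1011 = 0010
  pos 3: 1011 XOR 1011 = 0000
Remainder (last 3 bits) = 000. This is the CRC / FCS.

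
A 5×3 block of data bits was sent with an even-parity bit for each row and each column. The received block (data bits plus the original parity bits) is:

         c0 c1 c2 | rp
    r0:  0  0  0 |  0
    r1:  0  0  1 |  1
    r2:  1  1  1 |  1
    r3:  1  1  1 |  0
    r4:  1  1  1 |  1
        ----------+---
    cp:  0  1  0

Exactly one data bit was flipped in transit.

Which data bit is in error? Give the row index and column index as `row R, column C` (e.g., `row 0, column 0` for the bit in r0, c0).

Recompute each row's even parity and compare to rp:
  r0: data parity 0, sent rp 0 → ok
  r1: data parity 1, sent rp 1 → ok
  r2: data parity 1, sent rp 1 → ok
  r3: data parity 1, sent rp 0 → mismatch
  r4: data parity 1, sent rp 1 → ok
Recompute each column's even parity and compare to cp:
  c0: data parity 1, sent cp 0 → mismatch
  c1: data parity 1, sent cp 1 → ok
  c2: data parity 0, sent cp 0 → ok
Exactly one row (r3) and one column (c0) fail → the flipped bit is at their intersection.

row 3, column 0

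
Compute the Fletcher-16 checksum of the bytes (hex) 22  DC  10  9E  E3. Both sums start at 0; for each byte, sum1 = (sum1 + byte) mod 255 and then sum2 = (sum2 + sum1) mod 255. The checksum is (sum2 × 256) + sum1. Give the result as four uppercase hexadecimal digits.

Running sums (mod 255):
  after byte 0 (22): sum1=34, sum2=34
  after byte 1 (DC): sum1=254, sum2=33
  after byte 2 (10): sum1=15, sum2=48
  after byte 3 (9E): sum1=173, sum2=221
  after byte 4 (E3): sum1=145, sum2=111
Checksum = sum2·256 + sum1 = 111·256 + 145 = 28561 = 0x6F91.

6F91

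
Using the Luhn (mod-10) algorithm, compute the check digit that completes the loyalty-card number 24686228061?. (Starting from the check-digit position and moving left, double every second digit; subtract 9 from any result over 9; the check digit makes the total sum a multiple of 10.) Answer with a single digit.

6

Partial digits right→left: 1 6 0 8 2 2 6 8 6 4 2
Double every second digit counting from the check-digit position (so the 1st, 3rd, 5th, ... of the partial from the right).
  doubled (with −9 where >9): 2 0 4 3 3 4 → sum 16
  kept as-is: 6 8 2 8 4 → sum 28
Total = 16 + 28 = 44.
Check digit = (10 − (44 mod 10)) mod 10 = 6.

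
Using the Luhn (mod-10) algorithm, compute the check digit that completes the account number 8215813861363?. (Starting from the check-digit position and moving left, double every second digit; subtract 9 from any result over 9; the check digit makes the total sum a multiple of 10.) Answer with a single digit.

Partial digits right→left: 3 6 3 1 6 8 3 1 8 5 1 2 8
Double every second digit counting from the check-digit position (so the 1st, 3rd, 5th, ... of the partial from the right).
  doubled (with −9 where >9): 6 6 3 6 7 2 7 → sum 37
  kept as-is: 6 1 8 1 5 2 → sum 23
Total = 37 + 23 = 60.
Check digit = (10 − (60 mod 10)) mod 10 = 0.

0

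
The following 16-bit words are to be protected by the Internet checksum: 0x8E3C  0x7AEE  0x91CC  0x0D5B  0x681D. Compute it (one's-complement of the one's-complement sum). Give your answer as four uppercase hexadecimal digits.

One's-complement addition (fold any carry out of bit 15 back into bit 0):
  0x8E3C + 0x7AEE = 0x1092A → wrap carry → 0x092B
  0x092B + 0x91CC = 0x09AF7
  0x9AF7 + 0x0D5B = 0x0A852
  0xA852 + 0x681D = 0x1106F → wrap carry → 0x1070
One's-complement sum = 0x1070.
Checksum = ~0x1070 & 0xFFFF = 0xEF8F.

EF8F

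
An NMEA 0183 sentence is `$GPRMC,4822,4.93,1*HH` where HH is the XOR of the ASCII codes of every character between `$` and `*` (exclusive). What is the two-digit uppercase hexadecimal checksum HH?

4A

XOR the ASCII codes of the payload characters:
  'G' = 0x47 → acc = 0x47
  'P' = 0x50 → acc = 0x17
  'R' = 0x52 → acc = 0x45
  'M' = 0x4D → acc = 0x08
  'C' = 0x43 → acc = 0x4B
  ',' = 0x2C → acc = 0x67
  '4' = 0x34 → acc = 0x53
  '8' = 0x38 → acc = 0x6B
  '2' = 0x32 → acc = 0x59
  '2' = 0x32 → acc = 0x6B
  ',' = 0x2C → acc = 0x47
  '4' = 0x34 → acc = 0x73
  '.' = 0x2E → acc = 0x5D
  '9' = 0x39 → acc = 0x64
  '3' = 0x33 → acc = 0x57
  ',' = 0x2C → acc = 0x7B
  '1' = 0x31 → acc = 0x4A
Checksum = 0x4A.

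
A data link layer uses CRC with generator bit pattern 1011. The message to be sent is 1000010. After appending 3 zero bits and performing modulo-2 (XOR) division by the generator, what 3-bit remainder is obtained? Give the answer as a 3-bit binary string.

010

Append 3 zeros: 1000010000. Divide by 1011 (XOR where the leading bit is 1):
  pos 0: 1000 XOR 1011 = 0011
  pos 2: 1101 XOR 1011 = 0110
  pos 3: 1100 XOR 1011 = 0111
  pos 4: 1110 XOR 1011 = 0101
  pos 5: 1010 XOR 1011 = 0001
Remainder (last 3 bits) = 010. This is the CRC / FCS.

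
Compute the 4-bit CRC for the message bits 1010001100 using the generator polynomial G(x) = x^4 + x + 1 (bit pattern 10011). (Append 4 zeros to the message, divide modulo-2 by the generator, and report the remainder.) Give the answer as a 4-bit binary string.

Append 4 zeros: 10100011000000. Divide by 10011 (XOR where the leading bit is 1):
  pos 0: 10100 XOR 10011 = 00111
  pos 2: 11101 XOR 10011 = 01110
  pos 3: 11101 XOR 10011 = 01110
  pos 4: 11100 XOR 10011 = 01111
  pos 5: 11110 XOR 10011 = 01101
  pos 6: 11010 XOR 10011 = 01001
  pos 7: 10010 XOR 10011 = 00001
Remainder (last 4 bits) = 0100. This is the CRC / FCS.

0100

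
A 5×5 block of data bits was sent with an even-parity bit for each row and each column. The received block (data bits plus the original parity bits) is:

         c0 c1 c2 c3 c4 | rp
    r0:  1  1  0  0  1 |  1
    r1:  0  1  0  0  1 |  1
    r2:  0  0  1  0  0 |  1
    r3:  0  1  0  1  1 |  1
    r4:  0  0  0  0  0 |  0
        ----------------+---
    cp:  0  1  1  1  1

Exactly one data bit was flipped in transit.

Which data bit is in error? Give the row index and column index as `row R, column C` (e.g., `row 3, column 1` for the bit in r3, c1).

row 1, column 0

Recompute each row's even parity and compare to rp:
  r0: data parity 1, sent rp 1 → ok
  r1: data parity 0, sent rp 1 → mismatch
  r2: data parity 1, sent rp 1 → ok
  r3: data parity 1, sent rp 1 → ok
  r4: data parity 0, sent rp 0 → ok
Recompute each column's even parity and compare to cp:
  c0: data parity 1, sent cp 0 → mismatch
  c1: data parity 1, sent cp 1 → ok
  c2: data parity 1, sent cp 1 → ok
  c3: data parity 1, sent cp 1 → ok
  c4: data parity 1, sent cp 1 → ok
Exactly one row (r1) and one column (c0) fail → the flipped bit is at their intersection.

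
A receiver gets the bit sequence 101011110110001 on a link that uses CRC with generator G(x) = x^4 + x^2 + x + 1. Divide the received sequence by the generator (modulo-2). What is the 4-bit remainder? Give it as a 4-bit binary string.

Modulo-2 division of 101011110110001 by 10111:
  pos 0: 10101 XOR 10111 = 00010
  pos 3: 10111 XOR 10111 = 00000
  pos 9: 11000 XOR 10111 = 01111
  pos 10: 11111 XOR 10111 = 01000
Remainder = 1000 (nonzero — an error is detected).

1000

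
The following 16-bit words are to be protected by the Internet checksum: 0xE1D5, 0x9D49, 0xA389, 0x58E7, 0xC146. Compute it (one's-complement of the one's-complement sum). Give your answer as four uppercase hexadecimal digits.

C328

One's-complement addition (fold any carry out of bit 15 back into bit 0):
  0xE1D5 + 0x9D49 = 0x17F1E → wrap carry → 0x7F1F
  0x7F1F + 0xA389 = 0x122A8 → wrap carry → 0x22A9
  0x22A9 + 0x58E7 = 0x07B90
  0x7B90 + 0xC146 = 0x13CD6 → wrap carry → 0x3CD7
One's-complement sum = 0x3CD7.
Checksum = ~0x3CD7 & 0xFFFF = 0xC328.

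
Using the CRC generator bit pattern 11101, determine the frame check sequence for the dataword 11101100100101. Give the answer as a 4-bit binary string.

Append 4 zeros: 111011001001010000. Divide by 11101 (XOR where the leading bit is 1):
  pos 0: 11101 XOR 11101 = 00000
  pos 5: 10010 XOR 11101 = 01111
  pos 6: 11110 XOR 11101 = 00011
  pos 9: 11101 XOR 11101 = 00000
Remainder (last 4 bits) = 0000. This is the CRC / FCS.

0000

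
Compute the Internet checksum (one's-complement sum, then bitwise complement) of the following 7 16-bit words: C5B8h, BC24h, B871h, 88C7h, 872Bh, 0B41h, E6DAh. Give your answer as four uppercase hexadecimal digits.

One's-complement addition (fold any carry out of bit 15 back into bit 0):
  0xC5B8 + 0xBC24 = 0x181DC → wrap carry → 0x81DD
  0x81DD + 0xB871 = 0x13A4E → wrap carry → 0x3A4F
  0x3A4F + 0x88C7 = 0x0C316
  0xC316 + 0x872B = 0x14A41 → wrap carry → 0x4A42
  0x4A42 + 0x0B41 = 0x05583
  0x5583 + 0xE6DA = 0x13C5D → wrap carry → 0x3C5E
One's-complement sum = 0x3C5E.
Checksum = ~0x3C5E & 0xFFFF = 0xC3A1.

C3A1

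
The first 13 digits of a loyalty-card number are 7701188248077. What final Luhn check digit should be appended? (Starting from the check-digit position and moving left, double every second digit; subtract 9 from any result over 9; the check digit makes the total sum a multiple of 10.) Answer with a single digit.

Partial digits right→left: 7 7 0 8 4 2 8 8 1 1 0 7 7
Double every second digit counting from the check-digit position (so the 1st, 3rd, 5th, ... of the partial from the right).
  doubled (with −9 where >9): 5 0 8 7 2 0 5 → sum 27
  kept as-is: 7 8 2 8 1 7 → sum 33
Total = 27 + 33 = 60.
Check digit = (10 − (60 mod 10)) mod 10 = 0.

0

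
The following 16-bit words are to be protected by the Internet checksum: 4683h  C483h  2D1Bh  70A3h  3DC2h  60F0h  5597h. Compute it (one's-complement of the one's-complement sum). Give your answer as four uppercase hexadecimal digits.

One's-complement addition (fold any carry out of bit 15 back into bit 0):
  0x4683 + 0xC483 = 0x10B06 → wrap carry → 0x0B07
  0x0B07 + 0x2D1B = 0x03822
  0x3822 + 0x70A3 = 0x0A8C5
  0xA8C5 + 0x3DC2 = 0x0E687
  0xE687 + 0x60F0 = 0x14777 → wrap carry → 0x4778
  0x4778 + 0x5597 = 0x09D0F
One's-complement sum = 0x9D0F.
Checksum = ~0x9D0F & 0xFFFF = 0x62F0.

62F0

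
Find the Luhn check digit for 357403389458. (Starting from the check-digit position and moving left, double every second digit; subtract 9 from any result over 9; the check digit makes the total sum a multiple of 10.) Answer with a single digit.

Partial digits right→left: 8 5 4 9 8 3 3 0 4 7 5 3
Double every second digit counting from the check-digit position (so the 1st, 3rd, 5th, ... of the partial from the right).
  doubled (with −9 where >9): 7 8 7 6 8 1 → sum 37
  kept as-is: 5 9 3 0 7 3 → sum 27
Total = 37 + 27 = 64.
Check digit = (10 − (64 mod 10)) mod 10 = 6.

6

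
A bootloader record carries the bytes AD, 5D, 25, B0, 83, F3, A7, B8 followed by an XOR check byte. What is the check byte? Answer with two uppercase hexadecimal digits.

0A

XOR the bytes together:
  start with 0xAD
  0xAD ⊕ 0x5D = 0xF0
  0xF0 ⊕ 0x25 = 0xD5
  0xD5 ⊕ 0xB0 = 0x65
  0x65 ⊕ 0x83 = 0xE6
  0xE6 ⊕ 0xF3 = 0x15
  0x15 ⊕ 0xA7 = 0xB2
  0xB2 ⊕ 0xB8 = 0x0A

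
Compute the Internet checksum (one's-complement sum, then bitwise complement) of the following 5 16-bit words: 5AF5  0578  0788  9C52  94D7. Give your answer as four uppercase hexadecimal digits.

One's-complement addition (fold any carry out of bit 15 back into bit 0):
  0x5AF5 + 0x0578 = 0x0606D
  0x606D + 0x0788 = 0x067F5
  0x67F5 + 0x9C52 = 0x10447 → wrap carry → 0x0448
  0x0448 + 0x94D7 = 0x0991F
One's-complement sum = 0x991F.
Checksum = ~0x991F & 0xFFFF = 0x66E0.

66E0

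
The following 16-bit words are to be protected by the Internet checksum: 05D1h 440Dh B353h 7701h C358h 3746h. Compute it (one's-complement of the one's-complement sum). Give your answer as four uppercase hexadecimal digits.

912D

One's-complement addition (fold any carry out of bit 15 back into bit 0):
  0x05D1 + 0x440D = 0x049DE
  0x49DE + 0xB353 = 0x0FD31
  0xFD31 + 0x7701 = 0x17432 → wrap carry → 0x7433
  0x7433 + 0xC358 = 0x1378B → wrap carry → 0x378C
  0x378C + 0x3746 = 0x06ED2
One's-complement sum = 0x6ED2.
Checksum = ~0x6ED2 & 0xFFFF = 0x912D.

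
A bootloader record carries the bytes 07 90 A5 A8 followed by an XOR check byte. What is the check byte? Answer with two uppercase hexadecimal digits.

9A

XOR the bytes together:
  start with 0x07
  0x07 ⊕ 0x90 = 0x97
  0x97 ⊕ 0xA5 = 0x32
  0x32 ⊕ 0xA8 = 0x9A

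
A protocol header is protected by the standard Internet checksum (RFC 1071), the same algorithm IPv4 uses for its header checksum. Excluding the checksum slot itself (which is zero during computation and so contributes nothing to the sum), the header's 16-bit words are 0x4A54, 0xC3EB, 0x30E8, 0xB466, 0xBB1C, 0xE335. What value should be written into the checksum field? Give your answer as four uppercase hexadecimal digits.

One's-complement addition (fold any carry out of bit 15 back into bit 0):
  0x4A54 + 0xC3EB = 0x10E3F → wrap carry → 0x0E40
  0x0E40 + 0x30E8 = 0x03F28
  0x3F28 + 0xB466 = 0x0F38E
  0xF38E + 0xBB1C = 0x1AEAA → wrap carry → 0xAEAB
  0xAEAB + 0xE335 = 0x191E0 → wrap carry → 0x91E1
One's-complement sum = 0x91E1.
Checksum = ~0x91E1 & 0xFFFF = 0x6E1E.

6E1E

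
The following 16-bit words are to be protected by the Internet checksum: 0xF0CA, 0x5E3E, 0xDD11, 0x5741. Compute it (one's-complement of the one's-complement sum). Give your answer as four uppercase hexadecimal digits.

7CA3

One's-complement addition (fold any carry out of bit 15 back into bit 0):
  0xF0CA + 0x5E3E = 0x14F08 → wrap carry → 0x4F09
  0x4F09 + 0xDD11 = 0x12C1A → wrap carry → 0x2C1B
  0x2C1B + 0x5741 = 0x0835C
One's-complement sum = 0x835C.
Checksum = ~0x835C & 0xFFFF = 0x7CA3.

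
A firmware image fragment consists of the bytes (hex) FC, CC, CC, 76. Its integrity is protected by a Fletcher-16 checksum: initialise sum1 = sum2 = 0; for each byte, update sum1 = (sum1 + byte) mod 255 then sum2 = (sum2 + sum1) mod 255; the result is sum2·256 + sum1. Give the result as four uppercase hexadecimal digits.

6A0D

Running sums (mod 255):
  after byte 0 (FC): sum1=252, sum2=252
  after byte 1 (CC): sum1=201, sum2=198
  after byte 2 (CC): sum1=150, sum2=93
  after byte 3 (76): sum1=13, sum2=106
Checksum = sum2·256 + sum1 = 106·256 + 13 = 27149 = 0x6A0D.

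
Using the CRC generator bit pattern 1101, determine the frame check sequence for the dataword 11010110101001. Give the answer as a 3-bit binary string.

011

Append 3 zeros: 11010110101001000. Divide by 1101 (XOR where the leading bit is 1):
  pos 0: 1101 XOR 1101 = 0000
  pos 5: 1101 XOR 1101 = 0000
  pos 10: 1001 XOR 1101 = 0100
  pos 11: 1000 XOR 1101 = 0101
  pos 12: 1010 XOR 1101 = 0111
  pos 13: 1110 XOR 1101 = 0011
Remainder (last 3 bits) = 011. This is the CRC / FCS.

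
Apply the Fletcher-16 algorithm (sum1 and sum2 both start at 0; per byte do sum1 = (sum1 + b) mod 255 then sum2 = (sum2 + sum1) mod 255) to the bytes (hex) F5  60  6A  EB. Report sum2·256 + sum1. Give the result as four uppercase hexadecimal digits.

Running sums (mod 255):
  after byte 0 (F5): sum1=245, sum2=245
  after byte 1 (60): sum1=86, sum2=76
  after byte 2 (6A): sum1=192, sum2=13
  after byte 3 (EB): sum1=172, sum2=185
Checksum = sum2·256 + sum1 = 185·256 + 172 = 47532 = 0xB9AC.

B9AC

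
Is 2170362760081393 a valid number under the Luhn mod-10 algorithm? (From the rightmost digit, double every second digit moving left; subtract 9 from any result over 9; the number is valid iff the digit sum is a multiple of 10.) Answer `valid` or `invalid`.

From the right, keep odd positions and double even positions (subtract 9 from any doubled value over 9):
  doubled (positions 2,4,...): 9 2 0 3 4 6 5 4 → sum 33
  kept (positions 1,3,...): 3 3 8 0 7 6 0 1 → sum 28
Total = 61.
61 mod 10 = 1, so the number is invalid.

invalid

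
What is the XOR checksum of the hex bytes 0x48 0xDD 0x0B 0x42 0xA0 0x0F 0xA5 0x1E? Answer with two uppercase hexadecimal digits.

XOR the bytes together:
  start with 0x48
  0x48 ⊕ 0xDD = 0x95
  0x95 ⊕ 0x0B = 0x9E
  0x9E ⊕ 0x42 = 0xDC
  0xDC ⊕ 0xA0 = 0x7C
  0x7C ⊕ 0x0F = 0x73
  0x73 ⊕ 0xA5 = 0xD6
  0xD6 ⊕ 0x1E = 0xC8

C8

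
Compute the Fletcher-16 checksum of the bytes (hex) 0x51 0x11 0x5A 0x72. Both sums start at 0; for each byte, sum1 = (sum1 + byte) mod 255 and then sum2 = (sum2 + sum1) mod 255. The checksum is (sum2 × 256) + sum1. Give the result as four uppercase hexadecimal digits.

9F2F

Running sums (mod 255):
  after byte 0 (0x51): sum1=81, sum2=81
  after byte 1 (0x11): sum1=98, sum2=179
  after byte 2 (0x5A): sum1=188, sum2=112
  after byte 3 (0x72): sum1=47, sum2=159
Checksum = sum2·256 + sum1 = 159·256 + 47 = 40751 = 0x9F2F.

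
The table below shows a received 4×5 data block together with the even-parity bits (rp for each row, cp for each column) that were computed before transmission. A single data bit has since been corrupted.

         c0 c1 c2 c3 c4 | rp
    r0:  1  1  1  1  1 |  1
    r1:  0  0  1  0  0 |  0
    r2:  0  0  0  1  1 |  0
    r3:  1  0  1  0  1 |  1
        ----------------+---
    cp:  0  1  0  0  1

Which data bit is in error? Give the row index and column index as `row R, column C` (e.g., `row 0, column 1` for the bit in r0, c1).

Recompute each row's even parity and compare to rp:
  r0: data parity 1, sent rp 1 → ok
  r1: data parity 1, sent rp 0 → mismatch
  r2: data parity 0, sent rp 0 → ok
  r3: data parity 1, sent rp 1 → ok
Recompute each column's even parity and compare to cp:
  c0: data parity 0, sent cp 0 → ok
  c1: data parity 1, sent cp 1 → ok
  c2: data parity 1, sent cp 0 → mismatch
  c3: data parity 0, sent cp 0 → ok
  c4: data parity 1, sent cp 1 → ok
Exactly one row (r1) and one column (c2) fail → the flipped bit is at their intersection.

row 1, column 2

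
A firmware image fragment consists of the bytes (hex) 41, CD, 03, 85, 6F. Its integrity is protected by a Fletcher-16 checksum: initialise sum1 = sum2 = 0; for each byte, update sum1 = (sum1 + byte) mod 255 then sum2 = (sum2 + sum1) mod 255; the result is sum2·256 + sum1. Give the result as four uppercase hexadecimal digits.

0107

Running sums (mod 255):
  after byte 0 (41): sum1=65, sum2=65
  after byte 1 (CD): sum1=15, sum2=80
  after byte 2 (03): sum1=18, sum2=98
  after byte 3 (85): sum1=151, sum2=249
  after byte 4 (6F): sum1=7, sum2=1
Checksum = sum2·256 + sum1 = 1·256 + 7 = 263 = 0x0107.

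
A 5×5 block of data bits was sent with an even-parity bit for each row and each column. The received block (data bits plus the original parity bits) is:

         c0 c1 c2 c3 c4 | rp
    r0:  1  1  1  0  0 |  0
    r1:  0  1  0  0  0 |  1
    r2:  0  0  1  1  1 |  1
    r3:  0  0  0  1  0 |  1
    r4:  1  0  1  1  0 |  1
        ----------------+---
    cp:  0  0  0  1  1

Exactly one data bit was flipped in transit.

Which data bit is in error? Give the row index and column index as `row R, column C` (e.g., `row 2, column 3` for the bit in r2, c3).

Recompute each row's even parity and compare to rp:
  r0: data parity 1, sent rp 0 → mismatch
  r1: data parity 1, sent rp 1 → ok
  r2: data parity 1, sent rp 1 → ok
  r3: data parity 1, sent rp 1 → ok
  r4: data parity 1, sent rp 1 → ok
Recompute each column's even parity and compare to cp:
  c0: data parity 0, sent cp 0 → ok
  c1: data parity 0, sent cp 0 → ok
  c2: data parity 1, sent cp 0 → mismatch
  c3: data parity 1, sent cp 1 → ok
  c4: data parity 1, sent cp 1 → ok
Exactly one row (r0) and one column (c2) fail → the flipped bit is at their intersection.

row 0, column 2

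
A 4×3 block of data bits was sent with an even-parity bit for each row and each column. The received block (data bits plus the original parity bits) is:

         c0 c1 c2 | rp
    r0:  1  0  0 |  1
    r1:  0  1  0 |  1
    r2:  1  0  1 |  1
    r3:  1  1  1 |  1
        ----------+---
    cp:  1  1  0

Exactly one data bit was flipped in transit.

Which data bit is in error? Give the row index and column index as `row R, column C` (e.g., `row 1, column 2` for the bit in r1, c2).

row 2, column 1

Recompute each row's even parity and compare to rp:
  r0: data parity 1, sent rp 1 → ok
  r1: data parity 1, sent rp 1 → ok
  r2: data parity 0, sent rp 1 → mismatch
  r3: data parity 1, sent rp 1 → ok
Recompute each column's even parity and compare to cp:
  c0: data parity 1, sent cp 1 → ok
  c1: data parity 0, sent cp 1 → mismatch
  c2: data parity 0, sent cp 0 → ok
Exactly one row (r2) and one column (c1) fail → the flipped bit is at their intersection.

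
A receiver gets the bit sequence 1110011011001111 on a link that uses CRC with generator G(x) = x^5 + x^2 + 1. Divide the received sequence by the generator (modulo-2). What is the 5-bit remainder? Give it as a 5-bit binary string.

Modulo-2 division of 1110011011001111 by 100101:
  pos 0: 111001 XOR 100101 = 011100
  pos 1: 111001 XOR 100101 = 011100
  pos 2: 111000 XOR 100101 = 011101
  pos 3: 111011 XOR 100101 = 011110
  pos 4: 111101 XOR 100101 = 011000
  pos 5: 110000 XOR 100101 = 010101
  pos 6: 101010 XOR 100101 = 001111
  pos 8: 111111 XOR 100101 = 011010
  pos 9: 110101 XOR 100101 = 010000
  pos 10: 100001 XOR 100101 = 000100
Remainder = 00100 (nonzero — an error is detected).

00100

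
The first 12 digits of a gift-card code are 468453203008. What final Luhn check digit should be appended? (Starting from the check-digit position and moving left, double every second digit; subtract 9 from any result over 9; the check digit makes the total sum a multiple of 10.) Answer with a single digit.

Partial digits right→left: 8 0 0 3 0 2 3 5 4 8 6 4
Double every second digit counting from the check-digit position (so the 1st, 3rd, 5th, ... of the partial from the right).
  doubled (with −9 where >9): 7 0 0 6 8 3 → sum 24
  kept as-is: 0 3 2 5 8 4 → sum 22
Total = 24 + 22 = 46.
Check digit = (10 − (46 mod 10)) mod 10 = 4.

4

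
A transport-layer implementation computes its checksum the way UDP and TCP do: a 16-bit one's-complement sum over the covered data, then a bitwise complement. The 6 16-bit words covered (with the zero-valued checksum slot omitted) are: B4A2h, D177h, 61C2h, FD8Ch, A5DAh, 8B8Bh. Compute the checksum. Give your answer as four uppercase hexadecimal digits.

One's-complement addition (fold any carry out of bit 15 back into bit 0):
  0xB4A2 + 0xD177 = 0x18619 → wrap carry → 0x861A
  0x861A + 0x61C2 = 0x0E7DC
  0xE7DC + 0xFD8C = 0x1E568 → wrap carry → 0xE569
  0xE569 + 0xA5DA = 0x18B43 → wrap carry → 0x8B44
  0x8B44 + 0x8B8B = 0x116CF → wrap carry → 0x16D0
One's-complement sum = 0x16D0.
Checksum = ~0x16D0 & 0xFFFF = 0xE92F.

E92F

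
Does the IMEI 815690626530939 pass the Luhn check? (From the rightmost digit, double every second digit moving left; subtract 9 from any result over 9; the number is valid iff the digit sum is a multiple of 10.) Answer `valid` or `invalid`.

From the right, keep odd positions and double even positions (subtract 9 from any doubled value over 9):
  doubled (positions 2,4,...): 6 0 1 4 0 3 2 → sum 16
  kept (positions 1,3,...): 9 9 3 6 6 9 5 8 → sum 55
Total = 71.
71 mod 10 = 1, so the number is invalid.

invalid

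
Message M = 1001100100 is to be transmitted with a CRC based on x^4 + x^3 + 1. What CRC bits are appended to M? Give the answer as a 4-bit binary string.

0110

Append 4 zeros: 10011001000000. Divide by 11001 (XOR where the leading bit is 1):
  pos 0: 10011 XOR 11001 = 01010
  pos 1: 10100 XOR 11001 = 01101
  pos 2: 11010 XOR 11001 = 00011
  pos 5: 11100 XOR 11001 = 00101
  pos 7: 10100 XOR 11001 = 01101
  pos 8: 11010 XOR 11001 = 00011
Remainder (last 4 bits) = 0110. This is the CRC / FCS.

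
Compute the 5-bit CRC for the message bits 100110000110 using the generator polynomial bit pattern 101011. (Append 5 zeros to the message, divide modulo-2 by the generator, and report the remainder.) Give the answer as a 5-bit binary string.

10110

Append 5 zeros: 10011000011000000. Divide by 101011 (XOR where the leading bit is 1):
  pos 0: 100110 XOR 101011 = 001101
  pos 2: 110100 XOR 101011 = 011111
  pos 3: 111110 XOR 101011 = 010101
  pos 4: 101011 XOR 101011 = 000000
  pos 10: 100000 XOR 101011 = 001011
Remainder (last 5 bits) = 10110. This is the CRC / FCS.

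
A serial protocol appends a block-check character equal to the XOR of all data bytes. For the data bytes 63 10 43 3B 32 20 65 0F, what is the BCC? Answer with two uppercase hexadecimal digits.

73

XOR the bytes together:
  start with 0x63
  0x63 ⊕ 0x10 = 0x73
  0x73 ⊕ 0x43 = 0x30
  0x30 ⊕ 0x3B = 0x0B
  0x0B ⊕ 0x32 = 0x39
  0x39 ⊕ 0x20 = 0x19
  0x19 ⊕ 0x65 = 0x7C
  0x7C ⊕ 0x0F = 0x73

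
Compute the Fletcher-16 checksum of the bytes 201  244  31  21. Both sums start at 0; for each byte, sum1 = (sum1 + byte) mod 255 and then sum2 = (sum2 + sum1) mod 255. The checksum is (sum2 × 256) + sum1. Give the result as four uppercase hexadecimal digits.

59F2

Running sums (mod 255):
  after byte 0 (201): sum1=201, sum2=201
  after byte 1 (244): sum1=190, sum2=136
  after byte 2 (31): sum1=221, sum2=102
  after byte 3 (21): sum1=242, sum2=89
Checksum = sum2·256 + sum1 = 89·256 + 242 = 23026 = 0x59F2.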